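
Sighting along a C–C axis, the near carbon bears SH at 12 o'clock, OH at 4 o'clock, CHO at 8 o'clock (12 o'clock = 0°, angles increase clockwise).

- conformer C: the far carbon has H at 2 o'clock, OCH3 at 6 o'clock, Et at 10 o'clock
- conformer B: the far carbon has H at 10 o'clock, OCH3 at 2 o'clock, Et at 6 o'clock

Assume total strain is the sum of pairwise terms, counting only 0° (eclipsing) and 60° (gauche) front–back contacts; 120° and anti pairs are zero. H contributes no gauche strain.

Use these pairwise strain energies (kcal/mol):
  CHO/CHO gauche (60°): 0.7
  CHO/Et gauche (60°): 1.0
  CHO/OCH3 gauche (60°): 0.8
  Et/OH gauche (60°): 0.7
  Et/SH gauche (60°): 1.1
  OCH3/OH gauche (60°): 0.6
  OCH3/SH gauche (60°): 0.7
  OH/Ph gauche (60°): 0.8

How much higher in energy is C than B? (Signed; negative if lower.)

+0.5 kcal/mol

C (staggered): SH–Et gauche, OH–OCH3 gauche, CHO–OCH3 gauche, CHO–Et gauche; 1.1 + 0.6 + 0.8 + 1.0 = 3.5 kcal/mol.
B (staggered): SH–OCH3 gauche, OH–OCH3 gauche, OH–Et gauche, CHO–Et gauche; 0.7 + 0.6 + 0.7 + 1.0 = 3.0 kcal/mol.
E(C) − E(B) = 3.5 − 3.0 = +0.5 kcal/mol.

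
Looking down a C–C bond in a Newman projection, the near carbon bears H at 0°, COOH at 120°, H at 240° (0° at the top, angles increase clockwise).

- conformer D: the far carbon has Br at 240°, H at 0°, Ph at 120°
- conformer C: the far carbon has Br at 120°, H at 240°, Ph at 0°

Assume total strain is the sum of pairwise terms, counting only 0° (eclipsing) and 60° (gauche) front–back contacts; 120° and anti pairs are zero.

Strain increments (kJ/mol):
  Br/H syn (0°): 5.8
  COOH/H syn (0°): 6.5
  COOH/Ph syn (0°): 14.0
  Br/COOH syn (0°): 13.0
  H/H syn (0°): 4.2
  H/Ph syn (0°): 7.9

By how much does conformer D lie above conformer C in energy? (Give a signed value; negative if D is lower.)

D (eclipsed): H(0°)/H(0°) eclipsed 4.2; COOH(120°)/Ph(120°) eclipsed 14.0; H(240°)/Br(240°) eclipsed 5.8 → 24.0 kJ/mol.
C (eclipsed): H(0°)/Ph(0°) eclipsed 7.9; COOH(120°)/Br(120°) eclipsed 13.0; H(240°)/H(240°) eclipsed 4.2 → 25.1 kJ/mol.
E(D) − E(C) = 24.0 − 25.1 = -1.1 kJ/mol.

-1.1 kJ/mol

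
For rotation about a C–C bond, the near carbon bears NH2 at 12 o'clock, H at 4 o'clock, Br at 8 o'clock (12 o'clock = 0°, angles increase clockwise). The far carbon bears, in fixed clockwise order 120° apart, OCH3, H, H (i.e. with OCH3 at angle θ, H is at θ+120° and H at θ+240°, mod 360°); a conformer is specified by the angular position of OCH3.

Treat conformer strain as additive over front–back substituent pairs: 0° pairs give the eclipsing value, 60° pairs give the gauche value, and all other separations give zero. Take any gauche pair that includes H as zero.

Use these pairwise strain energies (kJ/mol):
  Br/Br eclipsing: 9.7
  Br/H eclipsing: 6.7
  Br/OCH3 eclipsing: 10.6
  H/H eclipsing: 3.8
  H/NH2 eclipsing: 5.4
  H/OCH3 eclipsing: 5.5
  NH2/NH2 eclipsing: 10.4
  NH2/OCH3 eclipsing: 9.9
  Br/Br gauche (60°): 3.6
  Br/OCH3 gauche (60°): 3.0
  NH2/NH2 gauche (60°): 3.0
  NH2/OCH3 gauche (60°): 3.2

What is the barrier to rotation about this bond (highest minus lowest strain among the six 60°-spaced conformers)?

17.4 kJ/mol

OCH3 at 0° is eclipsed. NH2 at 0° is eclipsed with OCH3 at 0° (9.9); H at 120° is eclipsed with H at 120° (3.8); Br at 240° is eclipsed with H at 240° (6.7). Total 20.4 kJ/mol.
OCH3 at 60° is staggered. NH2 at 0° is gauche with OCH3 at 60° (3.2). Total 3.2 kJ/mol.
OCH3 at 120° is eclipsed. NH2 at 0° is eclipsed with H at 0° (5.4); H at 120° is eclipsed with OCH3 at 120° (5.5); Br at 240° is eclipsed with H at 240° (6.7). Total 17.6 kJ/mol.
OCH3 at 180° is staggered. Br at 240° is gauche with OCH3 at 180° (3.0). Total 3.0 kJ/mol.
OCH3 at 240° is eclipsed. NH2 at 0° is eclipsed with H at 0° (5.4); H at 120° is eclipsed with H at 120° (3.8); Br at 240° is eclipsed with OCH3 at 240° (10.6). Total 19.8 kJ/mol.
OCH3 at 300° is staggered. NH2 at 0° is gauche with OCH3 at 300° (3.2); Br at 240° is gauche with OCH3 at 300° (3.0). Total 6.2 kJ/mol.
Max at 0° (20.4 kJ/mol), min at 180° (3.0 kJ/mol); barrier = 17.4 kJ/mol.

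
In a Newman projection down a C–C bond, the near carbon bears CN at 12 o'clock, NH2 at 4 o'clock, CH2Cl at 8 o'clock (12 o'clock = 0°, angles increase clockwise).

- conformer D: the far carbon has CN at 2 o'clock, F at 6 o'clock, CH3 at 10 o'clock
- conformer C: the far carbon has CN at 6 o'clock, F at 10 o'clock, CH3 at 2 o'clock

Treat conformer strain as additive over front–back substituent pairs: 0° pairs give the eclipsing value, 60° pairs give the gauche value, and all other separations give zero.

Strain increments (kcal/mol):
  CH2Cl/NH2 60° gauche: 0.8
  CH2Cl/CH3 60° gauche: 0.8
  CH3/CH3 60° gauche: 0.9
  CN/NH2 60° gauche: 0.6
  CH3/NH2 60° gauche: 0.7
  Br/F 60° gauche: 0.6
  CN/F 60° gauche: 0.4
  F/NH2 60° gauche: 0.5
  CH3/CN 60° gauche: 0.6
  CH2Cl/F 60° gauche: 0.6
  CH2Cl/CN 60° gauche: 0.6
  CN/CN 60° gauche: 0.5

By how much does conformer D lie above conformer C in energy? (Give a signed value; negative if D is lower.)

+0.1 kcal/mol

D is staggered. CN at 0° is gauche with CN at 60° (0.5); CN at 0° is gauche with CH3 at 300° (0.6); NH2 at 120° is gauche with CN at 60° (0.6); NH2 at 120° is gauche with F at 180° (0.5); CH2Cl at 240° is gauche with F at 180° (0.6); CH2Cl at 240° is gauche with CH3 at 300° (0.8). Total 3.6 kcal/mol.
C is staggered. CN at 0° is gauche with F at 300° (0.4); CN at 0° is gauche with CH3 at 60° (0.6); NH2 at 120° is gauche with CN at 180° (0.6); NH2 at 120° is gauche with CH3 at 60° (0.7); CH2Cl at 240° is gauche with CN at 180° (0.6); CH2Cl at 240° is gauche with F at 300° (0.6). Total 3.5 kcal/mol.
E(D) − E(C) = 3.6 − 3.5 = +0.1 kcal/mol.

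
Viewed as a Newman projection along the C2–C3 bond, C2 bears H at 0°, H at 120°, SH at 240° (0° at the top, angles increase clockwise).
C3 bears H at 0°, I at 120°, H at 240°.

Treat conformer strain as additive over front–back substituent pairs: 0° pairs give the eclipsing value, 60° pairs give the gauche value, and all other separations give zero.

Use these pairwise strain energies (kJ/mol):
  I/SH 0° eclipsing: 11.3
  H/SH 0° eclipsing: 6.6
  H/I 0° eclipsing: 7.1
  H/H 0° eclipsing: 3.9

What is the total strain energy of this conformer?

This conformer (eclipsed): H–H eclipsed, H–I eclipsed, SH–H eclipsed; 3.9 + 7.1 + 6.6 = 17.6 kJ/mol.

17.6 kJ/mol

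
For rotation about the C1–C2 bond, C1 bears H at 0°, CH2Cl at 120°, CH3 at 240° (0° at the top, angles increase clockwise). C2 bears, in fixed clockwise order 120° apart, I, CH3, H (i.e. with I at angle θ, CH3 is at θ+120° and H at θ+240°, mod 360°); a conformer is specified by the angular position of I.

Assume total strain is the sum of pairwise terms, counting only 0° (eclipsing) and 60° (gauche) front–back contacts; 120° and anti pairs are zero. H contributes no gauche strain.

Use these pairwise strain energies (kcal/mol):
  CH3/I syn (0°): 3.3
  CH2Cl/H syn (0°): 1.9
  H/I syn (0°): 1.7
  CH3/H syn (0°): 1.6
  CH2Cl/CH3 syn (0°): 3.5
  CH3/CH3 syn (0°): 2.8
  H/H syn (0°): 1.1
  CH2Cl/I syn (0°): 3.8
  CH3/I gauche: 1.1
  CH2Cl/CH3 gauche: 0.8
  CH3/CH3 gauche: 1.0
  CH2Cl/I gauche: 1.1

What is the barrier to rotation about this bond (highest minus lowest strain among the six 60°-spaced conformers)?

5.8 kcal/mol

I at 0° (eclipsed): H–I eclipsed, CH2Cl–CH3 eclipsed, CH3–H eclipsed; 1.7 + 3.5 + 1.6 = 6.8 kcal/mol.
I at 60° (staggered): CH2Cl–I gauche, CH2Cl–CH3 gauche, CH3–CH3 gauche; 1.1 + 0.8 + 1.0 = 2.9 kcal/mol.
I at 120° (eclipsed): H–H eclipsed, CH2Cl–I eclipsed, CH3–CH3 eclipsed; 1.1 + 3.8 + 2.8 = 7.7 kcal/mol.
I at 180° (staggered): CH2Cl–I gauche, CH3–I gauche, CH3–CH3 gauche; 1.1 + 1.1 + 1.0 = 3.2 kcal/mol.
I at 240° (eclipsed): H–CH3 eclipsed, CH2Cl–H eclipsed, CH3–I eclipsed; 1.6 + 1.9 + 3.3 = 6.8 kcal/mol.
I at 300° (staggered): CH2Cl–CH3 gauche, CH3–I gauche; 0.8 + 1.1 = 1.9 kcal/mol.
Max at 120° (7.7 kcal/mol), min at 300° (1.9 kcal/mol); barrier = 5.8 kcal/mol.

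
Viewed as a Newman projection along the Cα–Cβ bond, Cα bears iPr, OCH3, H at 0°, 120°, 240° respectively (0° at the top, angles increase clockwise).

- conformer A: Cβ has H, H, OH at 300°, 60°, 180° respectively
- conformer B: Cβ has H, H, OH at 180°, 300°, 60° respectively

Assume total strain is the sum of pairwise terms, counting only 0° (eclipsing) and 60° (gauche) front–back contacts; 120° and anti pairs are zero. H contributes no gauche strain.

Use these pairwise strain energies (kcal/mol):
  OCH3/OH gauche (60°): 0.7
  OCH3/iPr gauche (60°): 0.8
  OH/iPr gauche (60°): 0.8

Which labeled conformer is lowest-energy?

A (staggered): OCH3–OH gauche; 0.7 = 0.7 kcal/mol.
B (staggered): iPr–OH gauche, OCH3–OH gauche; 0.8 + 0.7 = 1.5 kcal/mol.
A has the lowest total (0.7 kcal/mol).

A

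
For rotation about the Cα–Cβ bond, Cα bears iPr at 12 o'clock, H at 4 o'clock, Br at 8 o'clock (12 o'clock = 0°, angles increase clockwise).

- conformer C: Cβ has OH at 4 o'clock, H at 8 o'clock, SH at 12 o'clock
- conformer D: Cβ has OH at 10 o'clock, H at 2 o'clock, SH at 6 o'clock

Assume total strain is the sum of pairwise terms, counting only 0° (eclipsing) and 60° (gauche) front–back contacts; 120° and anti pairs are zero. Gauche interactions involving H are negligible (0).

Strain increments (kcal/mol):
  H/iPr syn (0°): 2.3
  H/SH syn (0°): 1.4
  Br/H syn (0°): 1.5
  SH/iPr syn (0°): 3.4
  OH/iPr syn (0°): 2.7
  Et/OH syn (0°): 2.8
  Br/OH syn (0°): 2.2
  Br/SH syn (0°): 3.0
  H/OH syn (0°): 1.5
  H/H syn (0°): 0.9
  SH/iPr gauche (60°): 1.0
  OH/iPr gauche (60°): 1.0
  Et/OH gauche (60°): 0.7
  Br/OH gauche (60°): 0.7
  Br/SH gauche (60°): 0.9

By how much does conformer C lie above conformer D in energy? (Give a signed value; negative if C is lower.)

+3.8 kcal/mol

C (eclipsed): iPr(0°)/SH(0°) eclipsed 3.4; H(120°)/OH(120°) eclipsed 1.5; Br(240°)/H(240°) eclipsed 1.5 → 6.4 kcal/mol.
D (staggered): iPr(0°)/OH(300°) gauche 1.0; Br(240°)/OH(300°) gauche 0.7; Br(240°)/SH(180°) gauche 0.9 → 2.6 kcal/mol.
E(C) − E(D) = 6.4 − 2.6 = +3.8 kcal/mol.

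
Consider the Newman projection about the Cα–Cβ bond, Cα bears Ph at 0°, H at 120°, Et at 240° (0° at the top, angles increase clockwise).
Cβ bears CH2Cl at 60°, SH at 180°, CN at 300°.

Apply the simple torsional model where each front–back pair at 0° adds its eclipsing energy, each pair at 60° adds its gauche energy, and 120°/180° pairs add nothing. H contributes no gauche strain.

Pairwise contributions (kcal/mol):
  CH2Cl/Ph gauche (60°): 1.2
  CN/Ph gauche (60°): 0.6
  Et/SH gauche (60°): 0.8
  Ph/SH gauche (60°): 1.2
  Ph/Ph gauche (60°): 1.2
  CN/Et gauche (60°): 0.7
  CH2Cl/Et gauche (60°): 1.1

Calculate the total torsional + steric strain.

This conformer (staggered): Ph–CH2Cl gauche, Ph–CN gauche, Et–SH gauche, Et–CN gauche; 1.2 + 0.6 + 0.8 + 0.7 = 3.3 kcal/mol.

3.3 kcal/mol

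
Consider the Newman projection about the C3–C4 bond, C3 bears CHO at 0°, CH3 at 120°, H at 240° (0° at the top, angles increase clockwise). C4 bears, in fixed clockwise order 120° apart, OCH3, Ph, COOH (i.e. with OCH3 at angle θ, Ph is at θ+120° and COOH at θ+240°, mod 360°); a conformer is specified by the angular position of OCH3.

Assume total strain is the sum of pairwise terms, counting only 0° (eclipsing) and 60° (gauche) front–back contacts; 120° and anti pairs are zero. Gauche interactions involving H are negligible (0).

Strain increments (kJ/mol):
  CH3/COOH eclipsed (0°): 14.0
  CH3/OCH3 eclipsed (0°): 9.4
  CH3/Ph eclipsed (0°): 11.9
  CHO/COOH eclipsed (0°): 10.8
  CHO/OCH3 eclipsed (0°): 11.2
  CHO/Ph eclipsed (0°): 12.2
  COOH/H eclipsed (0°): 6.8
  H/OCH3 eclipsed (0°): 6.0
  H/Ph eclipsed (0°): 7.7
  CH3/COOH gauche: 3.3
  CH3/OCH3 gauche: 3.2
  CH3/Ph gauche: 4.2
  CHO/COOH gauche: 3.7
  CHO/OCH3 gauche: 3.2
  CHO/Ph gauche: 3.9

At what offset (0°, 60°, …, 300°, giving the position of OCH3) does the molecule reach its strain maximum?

240°

OCH3 at 0° (eclipsed): CHO–OCH3 eclipsed, CH3–Ph eclipsed, H–COOH eclipsed; 11.2 + 11.9 + 6.8 = 29.9 kJ/mol.
OCH3 at 60° (staggered): CHO–OCH3 gauche, CHO–COOH gauche, CH3–OCH3 gauche, CH3–Ph gauche; 3.2 + 3.7 + 3.2 + 4.2 = 14.3 kJ/mol.
OCH3 at 120° (eclipsed): CHO–COOH eclipsed, CH3–OCH3 eclipsed, H–Ph eclipsed; 10.8 + 9.4 + 7.7 = 27.9 kJ/mol.
OCH3 at 180° (staggered): CHO–Ph gauche, CHO–COOH gauche, CH3–OCH3 gauche, CH3–COOH gauche; 3.9 + 3.7 + 3.2 + 3.3 = 14.1 kJ/mol.
OCH3 at 240° (eclipsed): CHO–Ph eclipsed, CH3–COOH eclipsed, H–OCH3 eclipsed; 12.2 + 14.0 + 6.0 = 32.2 kJ/mol.
OCH3 at 300° (staggered): CHO–OCH3 gauche, CHO–Ph gauche, CH3–Ph gauche, CH3–COOH gauche; 3.2 + 3.9 + 4.2 + 3.3 = 14.6 kJ/mol.
The maximum (32.2 kJ/mol) occurs with OCH3 at 240°.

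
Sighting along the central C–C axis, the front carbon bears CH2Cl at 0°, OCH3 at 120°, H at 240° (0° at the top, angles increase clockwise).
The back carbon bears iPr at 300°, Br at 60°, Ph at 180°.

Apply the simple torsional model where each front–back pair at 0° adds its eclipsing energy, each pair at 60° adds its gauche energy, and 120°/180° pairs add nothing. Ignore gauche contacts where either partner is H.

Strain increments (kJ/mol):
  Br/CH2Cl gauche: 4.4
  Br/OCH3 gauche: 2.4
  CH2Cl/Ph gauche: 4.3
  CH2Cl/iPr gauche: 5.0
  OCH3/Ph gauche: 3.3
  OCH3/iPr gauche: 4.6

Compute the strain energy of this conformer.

15.1 kJ/mol

This conformer is staggered. CH2Cl at 0° is gauche with iPr at 300° (5.0); CH2Cl at 0° is gauche with Br at 60° (4.4); OCH3 at 120° is gauche with Br at 60° (2.4); OCH3 at 120° is gauche with Ph at 180° (3.3). Total 15.1 kJ/mol.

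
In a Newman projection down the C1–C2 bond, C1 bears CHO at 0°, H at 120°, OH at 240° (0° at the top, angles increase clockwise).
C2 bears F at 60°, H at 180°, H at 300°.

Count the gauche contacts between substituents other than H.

1

Non-H gauche pairs: CHO(0°)/F(60°) — 1 interaction.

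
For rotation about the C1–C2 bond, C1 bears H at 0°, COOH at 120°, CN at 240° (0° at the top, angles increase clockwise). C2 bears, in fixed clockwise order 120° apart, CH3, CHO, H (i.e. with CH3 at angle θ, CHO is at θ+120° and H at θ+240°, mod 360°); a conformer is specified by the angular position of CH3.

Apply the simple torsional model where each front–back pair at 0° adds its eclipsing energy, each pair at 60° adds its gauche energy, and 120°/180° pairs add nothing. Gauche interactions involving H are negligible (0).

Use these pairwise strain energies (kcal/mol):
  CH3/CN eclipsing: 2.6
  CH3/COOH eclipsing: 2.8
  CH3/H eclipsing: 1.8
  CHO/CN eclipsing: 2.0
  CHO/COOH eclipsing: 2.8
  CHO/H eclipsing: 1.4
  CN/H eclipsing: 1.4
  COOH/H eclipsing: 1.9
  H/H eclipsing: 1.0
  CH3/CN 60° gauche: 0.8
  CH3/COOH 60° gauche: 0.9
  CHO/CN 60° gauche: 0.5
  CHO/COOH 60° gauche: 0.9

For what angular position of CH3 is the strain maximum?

CH3 at 0° (eclipsed): H–CH3 eclipsed, COOH–CHO eclipsed, CN–H eclipsed; 1.8 + 2.8 + 1.4 = 6.0 kcal/mol.
CH3 at 60° (staggered): COOH–CH3 gauche, COOH–CHO gauche, CN–CHO gauche; 0.9 + 0.9 + 0.5 = 2.3 kcal/mol.
CH3 at 120° (eclipsed): H–H eclipsed, COOH–CH3 eclipsed, CN–CHO eclipsed; 1.0 + 2.8 + 2.0 = 5.8 kcal/mol.
CH3 at 180° (staggered): COOH–CH3 gauche, CN–CH3 gauche, CN–CHO gauche; 0.9 + 0.8 + 0.5 = 2.2 kcal/mol.
CH3 at 240° (eclipsed): H–CHO eclipsed, COOH–H eclipsed, CN–CH3 eclipsed; 1.4 + 1.9 + 2.6 = 5.9 kcal/mol.
CH3 at 300° (staggered): COOH–CHO gauche, CN–CH3 gauche; 0.9 + 0.8 = 1.7 kcal/mol.
The maximum (6.0 kcal/mol) occurs with CH3 at 0°.

0°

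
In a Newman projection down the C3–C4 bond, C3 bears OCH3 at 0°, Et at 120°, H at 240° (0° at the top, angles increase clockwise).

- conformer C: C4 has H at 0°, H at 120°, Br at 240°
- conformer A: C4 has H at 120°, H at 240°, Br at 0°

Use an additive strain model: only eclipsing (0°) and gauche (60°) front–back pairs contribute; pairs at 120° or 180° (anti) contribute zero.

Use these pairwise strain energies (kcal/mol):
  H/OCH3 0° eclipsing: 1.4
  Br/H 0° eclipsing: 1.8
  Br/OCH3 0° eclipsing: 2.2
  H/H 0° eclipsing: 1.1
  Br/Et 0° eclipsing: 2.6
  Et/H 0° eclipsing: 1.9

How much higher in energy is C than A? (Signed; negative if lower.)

-0.1 kcal/mol

C (eclipsed): OCH3(0°)/H(0°) eclipsed 1.4; Et(120°)/H(120°) eclipsed 1.9; H(240°)/Br(240°) eclipsed 1.8 → 5.1 kcal/mol.
A (eclipsed): OCH3(0°)/Br(0°) eclipsed 2.2; Et(120°)/H(120°) eclipsed 1.9; H(240°)/H(240°) eclipsed 1.1 → 5.2 kcal/mol.
E(C) − E(A) = 5.1 − 5.2 = -0.1 kcal/mol.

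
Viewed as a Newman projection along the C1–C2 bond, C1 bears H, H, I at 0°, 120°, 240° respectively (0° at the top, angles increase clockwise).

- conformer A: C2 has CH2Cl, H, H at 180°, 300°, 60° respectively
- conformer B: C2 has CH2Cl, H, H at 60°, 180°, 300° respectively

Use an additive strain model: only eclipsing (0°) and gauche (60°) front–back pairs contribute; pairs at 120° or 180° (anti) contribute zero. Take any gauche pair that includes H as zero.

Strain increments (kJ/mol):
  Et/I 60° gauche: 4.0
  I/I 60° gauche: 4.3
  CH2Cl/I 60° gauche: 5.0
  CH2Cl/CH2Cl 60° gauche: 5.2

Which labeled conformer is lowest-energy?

A (staggered): I(240°)/CH2Cl(180°) gauche 5.0 → 5.0 kJ/mol.
B (staggered): no non-H gauche contacts → 0.0 kJ/mol.
B has the lowest total (0.0 kJ/mol).

B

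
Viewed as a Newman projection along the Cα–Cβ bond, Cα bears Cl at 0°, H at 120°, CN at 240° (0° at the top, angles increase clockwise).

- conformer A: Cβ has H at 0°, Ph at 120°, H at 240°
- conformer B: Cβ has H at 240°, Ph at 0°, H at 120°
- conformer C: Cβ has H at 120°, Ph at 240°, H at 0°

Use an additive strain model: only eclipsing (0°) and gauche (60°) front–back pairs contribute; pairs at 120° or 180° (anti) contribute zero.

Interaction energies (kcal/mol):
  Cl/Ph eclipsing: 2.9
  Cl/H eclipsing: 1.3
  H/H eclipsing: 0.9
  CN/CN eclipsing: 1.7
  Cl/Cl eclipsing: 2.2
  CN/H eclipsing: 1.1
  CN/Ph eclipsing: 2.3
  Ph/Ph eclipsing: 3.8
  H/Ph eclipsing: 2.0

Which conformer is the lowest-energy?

A (eclipsed): Cl(0°)/H(0°) eclipsed 1.3; H(120°)/Ph(120°) eclipsed 2.0; CN(240°)/H(240°) eclipsed 1.1 → 4.4 kcal/mol.
B (eclipsed): Cl(0°)/Ph(0°) eclipsed 2.9; H(120°)/H(120°) eclipsed 0.9; CN(240°)/H(240°) eclipsed 1.1 → 4.9 kcal/mol.
C (eclipsed): Cl(0°)/H(0°) eclipsed 1.3; H(120°)/H(120°) eclipsed 0.9; CN(240°)/Ph(240°) eclipsed 2.3 → 4.5 kcal/mol.
A has the lowest total (4.4 kcal/mol).

A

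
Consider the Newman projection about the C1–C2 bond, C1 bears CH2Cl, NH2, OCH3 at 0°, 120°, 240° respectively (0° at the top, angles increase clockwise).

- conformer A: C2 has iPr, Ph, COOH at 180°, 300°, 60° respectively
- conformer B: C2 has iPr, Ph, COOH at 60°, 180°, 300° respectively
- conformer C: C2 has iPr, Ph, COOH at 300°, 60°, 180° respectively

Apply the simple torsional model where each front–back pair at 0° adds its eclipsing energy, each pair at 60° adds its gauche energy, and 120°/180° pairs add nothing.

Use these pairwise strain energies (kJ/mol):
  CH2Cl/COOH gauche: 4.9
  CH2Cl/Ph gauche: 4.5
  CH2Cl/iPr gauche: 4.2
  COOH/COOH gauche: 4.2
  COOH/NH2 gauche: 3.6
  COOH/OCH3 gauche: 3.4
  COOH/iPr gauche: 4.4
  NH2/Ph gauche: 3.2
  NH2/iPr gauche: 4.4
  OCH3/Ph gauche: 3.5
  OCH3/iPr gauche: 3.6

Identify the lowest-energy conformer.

A (staggered): CH2Cl–Ph gauche, CH2Cl–COOH gauche, NH2–iPr gauche, NH2–COOH gauche, OCH3–iPr gauche, OCH3–Ph gauche; 4.5 + 4.9 + 4.4 + 3.6 + 3.6 + 3.5 = 24.5 kJ/mol.
B (staggered): CH2Cl–iPr gauche, CH2Cl–COOH gauche, NH2–iPr gauche, NH2–Ph gauche, OCH3–Ph gauche, OCH3–COOH gauche; 4.2 + 4.9 + 4.4 + 3.2 + 3.5 + 3.4 = 23.6 kJ/mol.
C (staggered): CH2Cl–iPr gauche, CH2Cl–Ph gauche, NH2–Ph gauche, NH2–COOH gauche, OCH3–iPr gauche, OCH3–COOH gauche; 4.2 + 4.5 + 3.2 + 3.6 + 3.6 + 3.4 = 22.5 kJ/mol.
C has the lowest total (22.5 kJ/mol).

C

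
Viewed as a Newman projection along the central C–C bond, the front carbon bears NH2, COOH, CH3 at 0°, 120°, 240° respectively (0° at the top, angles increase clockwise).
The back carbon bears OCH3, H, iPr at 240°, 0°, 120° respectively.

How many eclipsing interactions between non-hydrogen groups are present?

2

Non-H eclipsing pairs: COOH(120°)/iPr(120°); CH3(240°)/OCH3(240°) — 2 interactions.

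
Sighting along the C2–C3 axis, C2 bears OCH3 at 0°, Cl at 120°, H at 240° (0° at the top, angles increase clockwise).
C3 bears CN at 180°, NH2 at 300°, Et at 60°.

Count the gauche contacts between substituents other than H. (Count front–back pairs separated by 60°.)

Non-H gauche pairs: OCH3(0°)/NH2(300°); OCH3(0°)/Et(60°); Cl(120°)/CN(180°); Cl(120°)/Et(60°) — 4 interactions.

4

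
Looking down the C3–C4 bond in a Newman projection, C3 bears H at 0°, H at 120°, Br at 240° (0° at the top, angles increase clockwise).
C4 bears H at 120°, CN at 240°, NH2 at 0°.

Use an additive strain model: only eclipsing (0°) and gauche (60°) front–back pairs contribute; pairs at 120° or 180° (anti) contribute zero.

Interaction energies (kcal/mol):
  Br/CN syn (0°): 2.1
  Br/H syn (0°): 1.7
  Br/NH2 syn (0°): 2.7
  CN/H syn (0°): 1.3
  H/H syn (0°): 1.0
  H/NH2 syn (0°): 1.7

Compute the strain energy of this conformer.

This conformer (eclipsed): H(0°)/NH2(0°) eclipsed 1.7; H(120°)/H(120°) eclipsed 1.0; Br(240°)/CN(240°) eclipsed 2.1 → 4.8 kcal/mol.

4.8 kcal/mol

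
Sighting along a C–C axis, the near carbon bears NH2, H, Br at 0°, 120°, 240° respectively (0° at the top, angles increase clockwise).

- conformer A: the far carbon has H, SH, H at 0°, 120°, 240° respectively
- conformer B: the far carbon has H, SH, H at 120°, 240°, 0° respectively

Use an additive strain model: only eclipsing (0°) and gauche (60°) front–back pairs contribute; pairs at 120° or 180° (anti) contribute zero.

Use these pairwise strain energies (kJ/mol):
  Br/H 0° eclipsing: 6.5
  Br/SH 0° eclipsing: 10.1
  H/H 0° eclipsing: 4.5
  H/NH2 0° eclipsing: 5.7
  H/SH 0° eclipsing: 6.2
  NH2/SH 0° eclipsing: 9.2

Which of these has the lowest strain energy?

A

A (eclipsed): NH2–H eclipsed, H–SH eclipsed, Br–H eclipsed; 5.7 + 6.2 + 6.5 = 18.4 kJ/mol.
B (eclipsed): NH2–H eclipsed, H–H eclipsed, Br–SH eclipsed; 5.7 + 4.5 + 10.1 = 20.3 kJ/mol.
A has the lowest total (18.4 kJ/mol).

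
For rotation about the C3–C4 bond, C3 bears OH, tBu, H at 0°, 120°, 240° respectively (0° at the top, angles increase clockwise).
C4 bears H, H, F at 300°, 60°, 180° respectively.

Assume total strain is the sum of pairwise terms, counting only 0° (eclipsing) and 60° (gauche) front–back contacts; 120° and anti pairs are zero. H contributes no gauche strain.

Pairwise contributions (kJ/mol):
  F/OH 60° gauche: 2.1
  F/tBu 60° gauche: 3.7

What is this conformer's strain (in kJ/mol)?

3.7 kJ/mol

This conformer is staggered. tBu at 120° is gauche with F at 180° (3.7). Total 3.7 kJ/mol.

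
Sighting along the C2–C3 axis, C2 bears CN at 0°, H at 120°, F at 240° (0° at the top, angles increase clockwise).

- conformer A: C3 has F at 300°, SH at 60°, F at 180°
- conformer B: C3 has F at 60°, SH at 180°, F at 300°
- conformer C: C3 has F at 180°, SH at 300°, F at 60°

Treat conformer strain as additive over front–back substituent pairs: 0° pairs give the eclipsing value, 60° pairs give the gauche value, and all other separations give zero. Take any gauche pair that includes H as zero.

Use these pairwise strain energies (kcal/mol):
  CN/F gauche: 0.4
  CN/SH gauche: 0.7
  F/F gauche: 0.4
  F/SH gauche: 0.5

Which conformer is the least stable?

C

A (staggered): CN(0°)/F(300°) gauche 0.4; CN(0°)/SH(60°) gauche 0.7; F(240°)/F(300°) gauche 0.4; F(240°)/F(180°) gauche 0.4 → 1.9 kcal/mol.
B (staggered): CN(0°)/F(60°) gauche 0.4; CN(0°)/F(300°) gauche 0.4; F(240°)/SH(180°) gauche 0.5; F(240°)/F(300°) gauche 0.4 → 1.7 kcal/mol.
C (staggered): CN(0°)/SH(300°) gauche 0.7; CN(0°)/F(60°) gauche 0.4; F(240°)/F(180°) gauche 0.4; F(240°)/SH(300°) gauche 0.5 → 2.0 kcal/mol.
C has the highest total (2.0 kcal/mol).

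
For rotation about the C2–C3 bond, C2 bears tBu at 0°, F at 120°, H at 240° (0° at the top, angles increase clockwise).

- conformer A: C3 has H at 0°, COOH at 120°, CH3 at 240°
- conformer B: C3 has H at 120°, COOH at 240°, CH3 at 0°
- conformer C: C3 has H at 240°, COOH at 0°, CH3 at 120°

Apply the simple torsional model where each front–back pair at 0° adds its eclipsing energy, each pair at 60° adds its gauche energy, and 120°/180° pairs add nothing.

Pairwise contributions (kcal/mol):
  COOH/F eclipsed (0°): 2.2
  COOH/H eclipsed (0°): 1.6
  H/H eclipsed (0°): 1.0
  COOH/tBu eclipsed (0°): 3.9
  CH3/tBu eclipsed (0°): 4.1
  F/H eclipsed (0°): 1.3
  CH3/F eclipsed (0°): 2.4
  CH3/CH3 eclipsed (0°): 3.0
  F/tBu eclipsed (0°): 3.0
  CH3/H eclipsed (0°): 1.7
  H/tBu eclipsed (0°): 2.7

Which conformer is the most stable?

A (eclipsed): tBu(0°)/H(0°) eclipsed 2.7; F(120°)/COOH(120°) eclipsed 2.2; H(240°)/CH3(240°) eclipsed 1.7 → 6.6 kcal/mol.
B (eclipsed): tBu(0°)/CH3(0°) eclipsed 4.1; F(120°)/H(120°) eclipsed 1.3; H(240°)/COOH(240°) eclipsed 1.6 → 7.0 kcal/mol.
C (eclipsed): tBu(0°)/COOH(0°) eclipsed 3.9; F(120°)/CH3(120°) eclipsed 2.4; H(240°)/H(240°) eclipsed 1.0 → 7.3 kcal/mol.
A has the lowest total (6.6 kcal/mol).

A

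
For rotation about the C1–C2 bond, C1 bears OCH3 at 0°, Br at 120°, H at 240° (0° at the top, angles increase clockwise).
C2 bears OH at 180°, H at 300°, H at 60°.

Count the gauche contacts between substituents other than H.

1

Non-H gauche pairs: Br(120°)/OH(180°) — 1 interaction.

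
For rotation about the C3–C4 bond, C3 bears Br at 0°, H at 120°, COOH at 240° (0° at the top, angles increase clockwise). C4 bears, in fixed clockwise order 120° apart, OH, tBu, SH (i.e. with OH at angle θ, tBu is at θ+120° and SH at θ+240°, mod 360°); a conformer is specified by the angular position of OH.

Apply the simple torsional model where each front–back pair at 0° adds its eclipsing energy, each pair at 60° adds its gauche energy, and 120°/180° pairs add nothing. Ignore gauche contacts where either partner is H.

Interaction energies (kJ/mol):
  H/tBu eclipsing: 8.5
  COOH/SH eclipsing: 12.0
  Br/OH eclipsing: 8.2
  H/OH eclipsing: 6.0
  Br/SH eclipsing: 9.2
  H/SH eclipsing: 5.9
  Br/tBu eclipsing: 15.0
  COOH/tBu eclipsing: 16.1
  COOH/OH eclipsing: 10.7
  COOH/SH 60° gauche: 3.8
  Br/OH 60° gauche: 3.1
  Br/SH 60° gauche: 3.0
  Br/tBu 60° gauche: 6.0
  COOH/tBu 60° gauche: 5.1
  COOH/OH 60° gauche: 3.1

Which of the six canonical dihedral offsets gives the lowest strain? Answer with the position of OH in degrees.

60°

OH at 0° (eclipsed): Br–OH eclipsed, H–tBu eclipsed, COOH–SH eclipsed; 8.2 + 8.5 + 12.0 = 28.7 kJ/mol.
OH at 60° (staggered): Br–OH gauche, Br–SH gauche, COOH–tBu gauche, COOH–SH gauche; 3.1 + 3.0 + 5.1 + 3.8 = 15.0 kJ/mol.
OH at 120° (eclipsed): Br–SH eclipsed, H–OH eclipsed, COOH–tBu eclipsed; 9.2 + 6.0 + 16.1 = 31.3 kJ/mol.
OH at 180° (staggered): Br–tBu gauche, Br–SH gauche, COOH–OH gauche, COOH–tBu gauche; 6.0 + 3.0 + 3.1 + 5.1 = 17.2 kJ/mol.
OH at 240° (eclipsed): Br–tBu eclipsed, H–SH eclipsed, COOH–OH eclipsed; 15.0 + 5.9 + 10.7 = 31.6 kJ/mol.
OH at 300° (staggered): Br–OH gauche, Br–tBu gauche, COOH–OH gauche, COOH–SH gauche; 3.1 + 6.0 + 3.1 + 3.8 = 16.0 kJ/mol.
The minimum (15.0 kJ/mol) occurs with OH at 60°.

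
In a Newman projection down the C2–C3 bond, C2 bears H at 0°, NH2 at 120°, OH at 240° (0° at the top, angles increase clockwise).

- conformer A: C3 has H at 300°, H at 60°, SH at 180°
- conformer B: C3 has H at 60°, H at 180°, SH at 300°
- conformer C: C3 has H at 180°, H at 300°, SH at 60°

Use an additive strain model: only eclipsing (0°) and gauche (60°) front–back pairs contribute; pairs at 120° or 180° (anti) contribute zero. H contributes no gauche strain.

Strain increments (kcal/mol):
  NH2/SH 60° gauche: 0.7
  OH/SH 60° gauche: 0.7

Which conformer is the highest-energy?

A (staggered): NH2–SH gauche, OH–SH gauche; 0.7 + 0.7 = 1.4 kcal/mol.
B (staggered): OH–SH gauche; 0.7 = 0.7 kcal/mol.
C (staggered): NH2–SH gauche; 0.7 = 0.7 kcal/mol.
A has the highest total (1.4 kcal/mol).

A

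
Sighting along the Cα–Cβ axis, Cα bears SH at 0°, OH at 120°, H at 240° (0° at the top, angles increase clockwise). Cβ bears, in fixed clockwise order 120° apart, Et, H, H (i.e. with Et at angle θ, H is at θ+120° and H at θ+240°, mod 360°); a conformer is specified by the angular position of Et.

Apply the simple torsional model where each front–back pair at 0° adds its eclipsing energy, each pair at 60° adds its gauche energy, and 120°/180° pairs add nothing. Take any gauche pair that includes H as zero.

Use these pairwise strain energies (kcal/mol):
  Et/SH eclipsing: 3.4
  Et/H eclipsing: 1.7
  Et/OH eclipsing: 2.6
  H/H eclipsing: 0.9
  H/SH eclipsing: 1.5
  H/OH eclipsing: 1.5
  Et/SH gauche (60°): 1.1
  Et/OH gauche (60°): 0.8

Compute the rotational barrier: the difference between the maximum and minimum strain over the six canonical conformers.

5.0 kcal/mol

Et at 0° (eclipsed): SH–Et eclipsed, OH–H eclipsed, H–H eclipsed; 3.4 + 1.5 + 0.9 = 5.8 kcal/mol.
Et at 60° (staggered): SH–Et gauche, OH–Et gauche; 1.1 + 0.8 = 1.9 kcal/mol.
Et at 120° (eclipsed): SH–H eclipsed, OH–Et eclipsed, H–H eclipsed; 1.5 + 2.6 + 0.9 = 5.0 kcal/mol.
Et at 180° (staggered): OH–Et gauche; 0.8 = 0.8 kcal/mol.
Et at 240° (eclipsed): SH–H eclipsed, OH–H eclipsed, H–Et eclipsed; 1.5 + 1.5 + 1.7 = 4.7 kcal/mol.
Et at 300° (staggered): SH–Et gauche; 1.1 = 1.1 kcal/mol.
Max at 0° (5.8 kcal/mol), min at 180° (0.8 kcal/mol); barrier = 5.0 kcal/mol.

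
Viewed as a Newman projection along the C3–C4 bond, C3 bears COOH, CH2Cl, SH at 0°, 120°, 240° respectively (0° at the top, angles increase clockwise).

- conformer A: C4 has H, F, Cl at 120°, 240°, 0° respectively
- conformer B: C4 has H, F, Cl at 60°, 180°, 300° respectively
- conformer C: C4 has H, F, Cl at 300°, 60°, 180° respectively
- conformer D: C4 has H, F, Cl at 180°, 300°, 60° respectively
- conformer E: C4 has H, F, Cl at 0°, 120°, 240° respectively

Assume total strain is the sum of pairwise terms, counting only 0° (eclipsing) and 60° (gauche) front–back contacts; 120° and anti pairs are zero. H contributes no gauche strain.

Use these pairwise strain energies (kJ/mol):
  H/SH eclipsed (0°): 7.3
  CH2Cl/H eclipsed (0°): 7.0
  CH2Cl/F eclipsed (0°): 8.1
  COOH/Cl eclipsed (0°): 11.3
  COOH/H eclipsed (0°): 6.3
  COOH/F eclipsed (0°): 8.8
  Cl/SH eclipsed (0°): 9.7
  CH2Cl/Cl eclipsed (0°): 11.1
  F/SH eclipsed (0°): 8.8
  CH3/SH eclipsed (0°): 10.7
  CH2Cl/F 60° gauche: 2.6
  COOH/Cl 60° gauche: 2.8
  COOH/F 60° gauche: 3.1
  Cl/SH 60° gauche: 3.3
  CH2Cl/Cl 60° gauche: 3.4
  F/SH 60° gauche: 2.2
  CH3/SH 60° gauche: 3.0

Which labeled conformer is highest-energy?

A

A (eclipsed): COOH(0°)/Cl(0°) eclipsed 11.3; CH2Cl(120°)/H(120°) eclipsed 7.0; SH(240°)/F(240°) eclipsed 8.8 → 27.1 kJ/mol.
B (staggered): COOH(0°)/Cl(300°) gauche 2.8; CH2Cl(120°)/F(180°) gauche 2.6; SH(240°)/F(180°) gauche 2.2; SH(240°)/Cl(300°) gauche 3.3 → 10.9 kJ/mol.
C (staggered): COOH(0°)/F(60°) gauche 3.1; CH2Cl(120°)/F(60°) gauche 2.6; CH2Cl(120°)/Cl(180°) gauche 3.4; SH(240°)/Cl(180°) gauche 3.3 → 12.4 kJ/mol.
D (staggered): COOH(0°)/F(300°) gauche 3.1; COOH(0°)/Cl(60°) gauche 2.8; CH2Cl(120°)/Cl(60°) gauche 3.4; SH(240°)/F(300°) gauche 2.2 → 11.5 kJ/mol.
E (eclipsed): COOH(0°)/H(0°) eclipsed 6.3; CH2Cl(120°)/F(120°) eclipsed 8.1; SH(240°)/Cl(240°) eclipsed 9.7 → 24.1 kJ/mol.
A has the highest total (27.1 kJ/mol).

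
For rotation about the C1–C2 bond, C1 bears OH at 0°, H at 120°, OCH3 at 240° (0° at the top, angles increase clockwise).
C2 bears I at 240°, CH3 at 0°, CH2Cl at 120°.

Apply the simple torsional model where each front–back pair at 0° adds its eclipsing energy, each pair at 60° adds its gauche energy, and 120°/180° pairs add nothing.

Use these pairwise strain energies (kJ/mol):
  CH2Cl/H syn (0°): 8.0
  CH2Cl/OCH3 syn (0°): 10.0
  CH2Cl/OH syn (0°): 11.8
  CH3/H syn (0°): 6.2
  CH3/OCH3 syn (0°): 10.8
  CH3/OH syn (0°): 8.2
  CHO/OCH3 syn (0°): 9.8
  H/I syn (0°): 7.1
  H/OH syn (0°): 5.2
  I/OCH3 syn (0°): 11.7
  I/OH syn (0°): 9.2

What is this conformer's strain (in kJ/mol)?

27.9 kJ/mol

This conformer (eclipsed): OH–CH3 eclipsed, H–CH2Cl eclipsed, OCH3–I eclipsed; 8.2 + 8.0 + 11.7 = 27.9 kJ/mol.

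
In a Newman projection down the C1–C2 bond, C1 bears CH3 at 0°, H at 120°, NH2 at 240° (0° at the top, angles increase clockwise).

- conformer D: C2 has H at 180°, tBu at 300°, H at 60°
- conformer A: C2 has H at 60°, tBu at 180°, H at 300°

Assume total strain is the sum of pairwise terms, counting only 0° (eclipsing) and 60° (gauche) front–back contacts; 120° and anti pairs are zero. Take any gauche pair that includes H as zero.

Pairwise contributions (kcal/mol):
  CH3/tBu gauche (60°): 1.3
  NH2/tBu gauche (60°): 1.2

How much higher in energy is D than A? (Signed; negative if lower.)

D (staggered): CH3(0°)/tBu(300°) gauche 1.3; NH2(240°)/tBu(300°) gauche 1.2 → 2.5 kcal/mol.
A (staggered): NH2(240°)/tBu(180°) gauche 1.2 → 1.2 kcal/mol.
E(D) − E(A) = 2.5 − 1.2 = +1.3 kcal/mol.

+1.3 kcal/mol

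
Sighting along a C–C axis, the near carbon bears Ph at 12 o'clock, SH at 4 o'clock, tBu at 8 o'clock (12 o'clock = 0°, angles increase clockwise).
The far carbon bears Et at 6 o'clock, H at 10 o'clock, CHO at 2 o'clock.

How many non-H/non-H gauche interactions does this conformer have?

Non-H gauche pairs: Ph(0°)/CHO(60°); SH(120°)/Et(180°); SH(120°)/CHO(60°); tBu(240°)/Et(180°) — 4 interactions.

4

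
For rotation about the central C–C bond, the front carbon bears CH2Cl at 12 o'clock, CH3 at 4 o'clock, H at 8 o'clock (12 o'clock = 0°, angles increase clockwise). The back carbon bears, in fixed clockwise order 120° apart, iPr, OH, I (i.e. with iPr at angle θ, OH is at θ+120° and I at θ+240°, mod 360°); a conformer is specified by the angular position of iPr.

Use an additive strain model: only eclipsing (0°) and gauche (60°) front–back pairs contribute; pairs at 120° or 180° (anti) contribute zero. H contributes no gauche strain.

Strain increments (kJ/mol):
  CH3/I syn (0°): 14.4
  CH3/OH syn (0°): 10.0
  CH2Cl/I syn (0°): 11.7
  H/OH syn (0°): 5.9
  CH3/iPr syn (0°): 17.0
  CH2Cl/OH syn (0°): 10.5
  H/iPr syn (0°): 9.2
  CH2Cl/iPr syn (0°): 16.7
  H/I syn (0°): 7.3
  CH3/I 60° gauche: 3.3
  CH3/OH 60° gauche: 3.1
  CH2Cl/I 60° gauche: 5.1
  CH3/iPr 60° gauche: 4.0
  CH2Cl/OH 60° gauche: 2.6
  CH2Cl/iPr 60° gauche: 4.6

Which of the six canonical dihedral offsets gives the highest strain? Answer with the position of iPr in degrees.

iPr at 0° (eclipsed): CH2Cl(0°)/iPr(0°) eclipsed 16.7; CH3(120°)/OH(120°) eclipsed 10.0; H(240°)/I(240°) eclipsed 7.3 → 34.0 kJ/mol.
iPr at 60° (staggered): CH2Cl(0°)/iPr(60°) gauche 4.6; CH2Cl(0°)/I(300°) gauche 5.1; CH3(120°)/iPr(60°) gauche 4.0; CH3(120°)/OH(180°) gauche 3.1 → 16.8 kJ/mol.
iPr at 120° (eclipsed): CH2Cl(0°)/I(0°) eclipsed 11.7; CH3(120°)/iPr(120°) eclipsed 17.0; H(240°)/OH(240°) eclipsed 5.9 → 34.6 kJ/mol.
iPr at 180° (staggered): CH2Cl(0°)/OH(300°) gauche 2.6; CH2Cl(0°)/I(60°) gauche 5.1; CH3(120°)/iPr(180°) gauche 4.0; CH3(120°)/I(60°) gauche 3.3 → 15.0 kJ/mol.
iPr at 240° (eclipsed): CH2Cl(0°)/OH(0°) eclipsed 10.5; CH3(120°)/I(120°) eclipsed 14.4; H(240°)/iPr(240°) eclipsed 9.2 → 34.1 kJ/mol.
iPr at 300° (staggered): CH2Cl(0°)/iPr(300°) gauche 4.6; CH2Cl(0°)/OH(60°) gauche 2.6; CH3(120°)/OH(60°) gauche 3.1; CH3(120°)/I(180°) gauche 3.3 → 13.6 kJ/mol.
The maximum (34.6 kJ/mol) occurs with iPr at 120°.

120°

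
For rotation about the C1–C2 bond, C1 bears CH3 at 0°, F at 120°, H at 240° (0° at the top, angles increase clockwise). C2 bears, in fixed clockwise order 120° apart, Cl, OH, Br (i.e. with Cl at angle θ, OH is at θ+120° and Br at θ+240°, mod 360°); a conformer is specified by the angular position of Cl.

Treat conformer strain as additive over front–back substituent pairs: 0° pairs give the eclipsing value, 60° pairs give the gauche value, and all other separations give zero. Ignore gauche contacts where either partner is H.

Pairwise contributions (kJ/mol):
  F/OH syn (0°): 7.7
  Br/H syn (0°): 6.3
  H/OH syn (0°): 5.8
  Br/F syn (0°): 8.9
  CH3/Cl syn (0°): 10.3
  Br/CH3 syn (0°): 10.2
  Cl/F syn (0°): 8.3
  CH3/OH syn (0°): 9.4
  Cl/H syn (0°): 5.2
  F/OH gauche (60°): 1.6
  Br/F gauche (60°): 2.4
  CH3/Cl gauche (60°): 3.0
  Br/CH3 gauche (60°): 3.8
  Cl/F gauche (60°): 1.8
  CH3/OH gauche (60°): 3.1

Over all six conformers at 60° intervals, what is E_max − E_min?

Cl at 0° (eclipsed): CH3(0°)/Cl(0°) eclipsed 10.3; F(120°)/OH(120°) eclipsed 7.7; H(240°)/Br(240°) eclipsed 6.3 → 24.3 kJ/mol.
Cl at 60° (staggered): CH3(0°)/Cl(60°) gauche 3.0; CH3(0°)/Br(300°) gauche 3.8; F(120°)/Cl(60°) gauche 1.8; F(120°)/OH(180°) gauche 1.6 → 10.2 kJ/mol.
Cl at 120° (eclipsed): CH3(0°)/Br(0°) eclipsed 10.2; F(120°)/Cl(120°) eclipsed 8.3; H(240°)/OH(240°) eclipsed 5.8 → 24.3 kJ/mol.
Cl at 180° (staggered): CH3(0°)/OH(300°) gauche 3.1; CH3(0°)/Br(60°) gauche 3.8; F(120°)/Cl(180°) gauche 1.8; F(120°)/Br(60°) gauche 2.4 → 11.1 kJ/mol.
Cl at 240° (eclipsed): CH3(0°)/OH(0°) eclipsed 9.4; F(120°)/Br(120°) eclipsed 8.9; H(240°)/Cl(240°) eclipsed 5.2 → 23.5 kJ/mol.
Cl at 300° (staggered): CH3(0°)/Cl(300°) gauche 3.0; CH3(0°)/OH(60°) gauche 3.1; F(120°)/OH(60°) gauche 1.6; F(120°)/Br(180°) gauche 2.4 → 10.1 kJ/mol.
Max at 0° (24.3 kJ/mol), min at 300° (10.1 kJ/mol); barrier = 14.2 kJ/mol.

14.2 kJ/mol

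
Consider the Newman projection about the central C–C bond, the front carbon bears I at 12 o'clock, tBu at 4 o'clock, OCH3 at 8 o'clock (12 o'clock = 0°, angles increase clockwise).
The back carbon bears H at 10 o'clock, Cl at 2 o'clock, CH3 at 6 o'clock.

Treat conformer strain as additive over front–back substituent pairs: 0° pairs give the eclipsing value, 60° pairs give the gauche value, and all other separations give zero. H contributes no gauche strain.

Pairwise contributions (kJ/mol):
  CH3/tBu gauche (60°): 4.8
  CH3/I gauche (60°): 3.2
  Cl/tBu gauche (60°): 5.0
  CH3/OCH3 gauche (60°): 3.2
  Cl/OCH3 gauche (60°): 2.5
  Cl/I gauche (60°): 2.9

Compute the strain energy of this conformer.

This conformer (staggered): I(0°)/Cl(60°) gauche 2.9; tBu(120°)/Cl(60°) gauche 5.0; tBu(120°)/CH3(180°) gauche 4.8; OCH3(240°)/CH3(180°) gauche 3.2 → 15.9 kJ/mol.

15.9 kJ/mol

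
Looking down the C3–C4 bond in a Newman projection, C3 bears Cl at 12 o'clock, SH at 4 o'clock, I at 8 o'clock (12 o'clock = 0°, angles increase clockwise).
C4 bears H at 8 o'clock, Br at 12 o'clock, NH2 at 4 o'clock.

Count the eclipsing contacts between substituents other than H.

2

Non-H eclipsing pairs: Cl(0°)/Br(0°); SH(120°)/NH2(120°) — 2 interactions.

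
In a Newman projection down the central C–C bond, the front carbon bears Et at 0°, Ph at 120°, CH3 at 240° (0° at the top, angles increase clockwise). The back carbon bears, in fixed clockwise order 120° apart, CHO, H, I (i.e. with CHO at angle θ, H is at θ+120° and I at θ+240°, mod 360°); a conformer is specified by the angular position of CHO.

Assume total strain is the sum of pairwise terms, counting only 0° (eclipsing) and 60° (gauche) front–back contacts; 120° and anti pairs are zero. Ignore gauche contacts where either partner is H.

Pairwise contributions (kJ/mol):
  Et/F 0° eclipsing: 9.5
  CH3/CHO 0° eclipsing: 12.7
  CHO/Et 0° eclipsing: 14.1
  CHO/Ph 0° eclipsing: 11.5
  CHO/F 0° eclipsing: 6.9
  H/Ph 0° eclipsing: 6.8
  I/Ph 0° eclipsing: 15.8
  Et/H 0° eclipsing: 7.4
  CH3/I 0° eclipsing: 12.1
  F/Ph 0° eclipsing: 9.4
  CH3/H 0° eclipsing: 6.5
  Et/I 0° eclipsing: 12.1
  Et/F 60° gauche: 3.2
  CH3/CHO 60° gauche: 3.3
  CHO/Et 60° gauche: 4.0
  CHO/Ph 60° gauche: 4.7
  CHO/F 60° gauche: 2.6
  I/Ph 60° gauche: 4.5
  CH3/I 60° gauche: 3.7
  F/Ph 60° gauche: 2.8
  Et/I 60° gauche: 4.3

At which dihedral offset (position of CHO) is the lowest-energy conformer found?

CHO at 0° (eclipsed): Et(0°)/CHO(0°) eclipsed 14.1; Ph(120°)/H(120°) eclipsed 6.8; CH3(240°)/I(240°) eclipsed 12.1 → 33.0 kJ/mol.
CHO at 60° (staggered): Et(0°)/CHO(60°) gauche 4.0; Et(0°)/I(300°) gauche 4.3; Ph(120°)/CHO(60°) gauche 4.7; CH3(240°)/I(300°) gauche 3.7 → 16.7 kJ/mol.
CHO at 120° (eclipsed): Et(0°)/I(0°) eclipsed 12.1; Ph(120°)/CHO(120°) eclipsed 11.5; CH3(240°)/H(240°) eclipsed 6.5 → 30.1 kJ/mol.
CHO at 180° (staggered): Et(0°)/I(60°) gauche 4.3; Ph(120°)/CHO(180°) gauche 4.7; Ph(120°)/I(60°) gauche 4.5; CH3(240°)/CHO(180°) gauche 3.3 → 16.8 kJ/mol.
CHO at 240° (eclipsed): Et(0°)/H(0°) eclipsed 7.4; Ph(120°)/I(120°) eclipsed 15.8; CH3(240°)/CHO(240°) eclipsed 12.7 → 35.9 kJ/mol.
CHO at 300° (staggered): Et(0°)/CHO(300°) gauche 4.0; Ph(120°)/I(180°) gauche 4.5; CH3(240°)/CHO(300°) gauche 3.3; CH3(240°)/I(180°) gauche 3.7 → 15.5 kJ/mol.
The minimum (15.5 kJ/mol) occurs with CHO at 300°.

300°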